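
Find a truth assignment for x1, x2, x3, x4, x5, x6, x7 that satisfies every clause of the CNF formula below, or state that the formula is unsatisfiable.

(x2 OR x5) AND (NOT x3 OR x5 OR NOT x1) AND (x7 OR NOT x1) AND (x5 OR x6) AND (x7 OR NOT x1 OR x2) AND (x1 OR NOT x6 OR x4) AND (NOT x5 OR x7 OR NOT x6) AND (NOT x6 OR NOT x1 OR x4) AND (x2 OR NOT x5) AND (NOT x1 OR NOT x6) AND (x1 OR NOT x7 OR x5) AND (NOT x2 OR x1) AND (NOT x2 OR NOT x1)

Try x2 = true.
Unit clause (x1) forces x1 = true.
Now (NOT x1) is unsatisfied and unit — conflict.
Backtrack on x2: now try x2 = false.
Unit clause (x5) forces x5 = true.
Now (NOT x5) is unsatisfied and unit — conflict.
Both values of x2 lead to a conflict.

UNSATISFIABLE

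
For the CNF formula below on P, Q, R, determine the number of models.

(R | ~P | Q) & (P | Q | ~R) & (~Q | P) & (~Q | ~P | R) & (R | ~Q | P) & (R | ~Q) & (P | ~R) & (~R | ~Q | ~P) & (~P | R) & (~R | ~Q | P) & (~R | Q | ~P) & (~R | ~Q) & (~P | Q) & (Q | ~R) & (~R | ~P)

There are 2^3 = 8 truth assignments over (P, Q, R).
Split on P. With P = 1, the clauses containing P are satisfied and ~P drops from the rest; 0 of the 2^2 = 4 assignments to the other variables satisfy what remains.
With P = 0, by the same count on the reduced clause set, 1 assignment works.
Total: 0 + 1 = 1.

1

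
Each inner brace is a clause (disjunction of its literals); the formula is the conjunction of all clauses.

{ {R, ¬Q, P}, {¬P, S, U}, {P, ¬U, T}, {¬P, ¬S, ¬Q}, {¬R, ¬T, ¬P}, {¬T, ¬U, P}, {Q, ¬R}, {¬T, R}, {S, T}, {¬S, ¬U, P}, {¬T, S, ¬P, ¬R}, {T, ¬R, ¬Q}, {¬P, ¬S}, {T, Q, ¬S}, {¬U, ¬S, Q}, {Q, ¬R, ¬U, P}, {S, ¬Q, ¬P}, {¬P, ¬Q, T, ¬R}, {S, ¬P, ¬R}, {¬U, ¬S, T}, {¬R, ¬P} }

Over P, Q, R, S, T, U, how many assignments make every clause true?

2

There are 2^6 = 64 truth assignments over (P, Q, R, S, T, U).
Split on R. With R = True, the clauses containing R are satisfied and ¬R drops from the rest; 2 of the 2^5 = 32 assignments to the other variables satisfy what remains.
With R = False, by the same count on the reduced clause set, 0 assignments work.
(One model: P=F, Q=T, R=T, S=F, T=T, U=F.)
Total: 2 + 0 = 2.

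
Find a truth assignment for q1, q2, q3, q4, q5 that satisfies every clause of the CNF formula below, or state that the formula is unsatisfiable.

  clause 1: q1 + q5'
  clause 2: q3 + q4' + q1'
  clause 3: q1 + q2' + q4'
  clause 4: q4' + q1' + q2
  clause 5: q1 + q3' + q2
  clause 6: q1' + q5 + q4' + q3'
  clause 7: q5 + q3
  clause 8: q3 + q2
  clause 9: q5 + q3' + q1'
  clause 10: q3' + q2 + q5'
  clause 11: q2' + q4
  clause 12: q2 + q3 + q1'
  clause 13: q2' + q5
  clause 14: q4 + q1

q1 ↦ 1; q2 ↦ 1; q3 ↦ 1; q4 ↦ 1; q5 ↦ 1

Try q1 = 1.
Try q3 = 1.
Unit clause (q5) forces q5 = 1.
Unit clause (q2) forces q2 = 1.
Unit clause (q4) forces q4 = 1.
All clauses are satisfied.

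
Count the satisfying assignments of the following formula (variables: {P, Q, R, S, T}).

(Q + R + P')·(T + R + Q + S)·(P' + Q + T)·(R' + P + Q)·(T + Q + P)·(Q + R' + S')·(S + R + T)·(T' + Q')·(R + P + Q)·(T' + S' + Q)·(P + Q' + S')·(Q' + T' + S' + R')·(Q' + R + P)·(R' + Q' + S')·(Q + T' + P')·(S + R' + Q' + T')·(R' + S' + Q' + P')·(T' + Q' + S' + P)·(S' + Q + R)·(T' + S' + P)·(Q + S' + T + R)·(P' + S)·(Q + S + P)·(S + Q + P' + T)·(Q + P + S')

2

There are 2^5 = 32 truth assignments over (P, Q, R, S, T).
Split on T. With T = 1, the clauses containing T are satisfied and T' drops from the rest; 0 of the 2^4 = 16 assignments to the other variables satisfy what remains.
With T = 0, by the same count on the reduced clause set, 2 assignments work.
Total: 0 + 2 = 2.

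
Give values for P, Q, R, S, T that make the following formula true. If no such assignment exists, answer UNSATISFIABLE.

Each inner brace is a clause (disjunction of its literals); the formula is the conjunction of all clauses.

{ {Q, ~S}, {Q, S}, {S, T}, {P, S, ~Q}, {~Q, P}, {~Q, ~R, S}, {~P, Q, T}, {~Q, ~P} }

Case Q = 1:
The clause (P) is unit, so P = 1.
That conflicts with the unit clause (~P).
Undo Q and try Q = 0.
The clause (~S) is unit, so S = 0.
That conflicts with the unit clause (S).
Neither Q = 1 nor Q = 0 works.

UNSATISFIABLE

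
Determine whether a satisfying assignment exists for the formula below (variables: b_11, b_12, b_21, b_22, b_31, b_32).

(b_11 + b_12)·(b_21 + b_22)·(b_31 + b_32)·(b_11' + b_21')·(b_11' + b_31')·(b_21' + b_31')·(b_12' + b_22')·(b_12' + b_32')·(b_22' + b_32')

No

Branch on b_11: set b_11 = 1.
(b_21') alone gives b_21 = 0.
(b_22) alone gives b_22 = 1.
(b_31') alone gives b_31 = 0.
(b_32) alone gives b_32 = 1.
But (b_32') is also a unit clause — contradiction.
So b_11 must be the other value — set b_11 = 0.
(b_12) alone gives b_12 = 1.
(b_22') alone gives b_22 = 0.
(b_21) alone gives b_21 = 1.
(b_31') alone gives b_31 = 0.
(b_32) alone gives b_32 = 1.
But (b_32') is also a unit clause — contradiction.
Both values of b_11 lead to a conflict.
No assignment satisfies every clause.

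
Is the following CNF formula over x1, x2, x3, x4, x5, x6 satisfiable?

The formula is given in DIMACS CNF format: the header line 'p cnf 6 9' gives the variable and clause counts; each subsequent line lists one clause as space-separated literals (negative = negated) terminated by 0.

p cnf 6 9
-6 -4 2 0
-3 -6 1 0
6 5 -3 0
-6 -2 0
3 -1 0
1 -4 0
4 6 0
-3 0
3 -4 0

Yes, satisfiable

From the singleton clause (¬x3), x3 = False.
From the singleton clause (¬x1), x1 = False.
From the singleton clause (¬x4), x4 = False.
From the singleton clause (x6), x6 = True.
From the singleton clause (¬x2), x2 = False.
No clause remains; x5 is free.
A satisfying assignment: x1: False,  x2: False,  x3: False,  x4: False,  x5: True,  x6: True.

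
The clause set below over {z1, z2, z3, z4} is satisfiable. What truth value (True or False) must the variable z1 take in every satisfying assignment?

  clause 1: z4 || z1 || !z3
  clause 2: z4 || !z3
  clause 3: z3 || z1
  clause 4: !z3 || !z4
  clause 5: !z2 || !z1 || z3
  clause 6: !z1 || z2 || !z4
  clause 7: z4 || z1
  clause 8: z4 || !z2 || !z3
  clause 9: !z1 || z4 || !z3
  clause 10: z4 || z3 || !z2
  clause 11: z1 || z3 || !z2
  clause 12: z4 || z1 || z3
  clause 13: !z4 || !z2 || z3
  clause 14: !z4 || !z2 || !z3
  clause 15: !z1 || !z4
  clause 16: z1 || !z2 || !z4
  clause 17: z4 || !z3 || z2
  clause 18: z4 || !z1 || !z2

Suppose z1 = false.
From the singleton clause (z3), z3 = true.
From the singleton clause (z4), z4 = true.
That conflicts with the unit clause (!z4).
So every satisfying assignment has z1 = True.

True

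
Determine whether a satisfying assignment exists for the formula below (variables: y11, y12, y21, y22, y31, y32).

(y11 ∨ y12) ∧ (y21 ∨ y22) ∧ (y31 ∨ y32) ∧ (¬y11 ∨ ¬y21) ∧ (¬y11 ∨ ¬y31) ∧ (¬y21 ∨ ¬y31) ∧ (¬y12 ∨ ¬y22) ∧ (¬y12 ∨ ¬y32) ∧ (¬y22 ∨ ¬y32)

Branch on y11: set y11 = True.
The clause (¬y21) is unit, so y21 = False.
The clause (y22) is unit, so y22 = True.
The clause (¬y31) is unit, so y31 = False.
The clause (y32) is unit, so y32 = True.
Now (¬y32) is unsatisfied and unit — conflict.
That branch fails; take y11 = False instead.
The clause (y12) is unit, so y12 = True.
The clause (¬y22) is unit, so y22 = False.
The clause (y21) is unit, so y21 = True.
The clause (¬y31) is unit, so y31 = False.
The clause (y32) is unit, so y32 = True.
Now (¬y32) is unsatisfied and unit — conflict.
Neither y11 = True nor y11 = False works.
No assignment satisfies every clause.

Unsatisfiable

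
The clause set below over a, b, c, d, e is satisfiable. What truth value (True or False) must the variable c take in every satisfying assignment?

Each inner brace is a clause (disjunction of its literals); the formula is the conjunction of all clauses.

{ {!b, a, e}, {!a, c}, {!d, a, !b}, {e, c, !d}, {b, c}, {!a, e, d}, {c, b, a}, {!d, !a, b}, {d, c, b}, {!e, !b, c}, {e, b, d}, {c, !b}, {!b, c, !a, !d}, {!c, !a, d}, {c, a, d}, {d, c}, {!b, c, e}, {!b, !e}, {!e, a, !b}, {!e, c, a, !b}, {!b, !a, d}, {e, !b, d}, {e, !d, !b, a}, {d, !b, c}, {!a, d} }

True

Suppose c = false.
The clause (!a) is unit, so a = false.
The clause (b) is unit, so b = true.
That conflicts with the unit clause (!b).
So every satisfying assignment has c = True.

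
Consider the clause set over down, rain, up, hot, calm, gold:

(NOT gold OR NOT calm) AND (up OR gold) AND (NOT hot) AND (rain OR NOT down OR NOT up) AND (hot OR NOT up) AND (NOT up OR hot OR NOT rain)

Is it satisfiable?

Unit clause (NOT hot) forces hot = false.
Unit clause (NOT up) forces up = false.
Unit clause (gold) forces gold = true.
Unit clause (NOT calm) forces calm = false.
Every clause is now satisfied; down, rain are unconstrained.
A satisfying assignment: down: false, rain: true, up: false, hot: false, calm: false, gold: true.

Yes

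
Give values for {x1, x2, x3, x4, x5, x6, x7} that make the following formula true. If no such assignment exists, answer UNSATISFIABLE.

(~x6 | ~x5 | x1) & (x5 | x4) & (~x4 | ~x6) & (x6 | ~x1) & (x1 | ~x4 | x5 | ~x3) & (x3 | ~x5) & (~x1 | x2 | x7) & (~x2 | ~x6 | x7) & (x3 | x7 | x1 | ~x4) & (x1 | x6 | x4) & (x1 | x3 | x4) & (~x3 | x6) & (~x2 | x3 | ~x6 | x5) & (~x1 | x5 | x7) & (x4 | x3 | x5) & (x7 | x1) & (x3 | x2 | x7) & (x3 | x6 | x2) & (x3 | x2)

Case x5 = 1:
(x3) alone gives x3 = 1.
(x6) alone gives x6 = 1.
(x1) alone gives x1 = 1.
(~x4) alone gives x4 = 0.
Case x2 = 0:
(x7) alone gives x7 = 1.
All clauses are satisfied.

x1=1, x2=0, x3=1, x4=0, x5=1, x6=1, x7=1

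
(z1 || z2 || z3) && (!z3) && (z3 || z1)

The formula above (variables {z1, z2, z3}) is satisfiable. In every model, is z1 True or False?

Suppose z1 = false.
Unit clause (!z3) forces z3 = false.
Now (z3) is unsatisfied and unit — conflict.
So every satisfying assignment has z1 = True.

True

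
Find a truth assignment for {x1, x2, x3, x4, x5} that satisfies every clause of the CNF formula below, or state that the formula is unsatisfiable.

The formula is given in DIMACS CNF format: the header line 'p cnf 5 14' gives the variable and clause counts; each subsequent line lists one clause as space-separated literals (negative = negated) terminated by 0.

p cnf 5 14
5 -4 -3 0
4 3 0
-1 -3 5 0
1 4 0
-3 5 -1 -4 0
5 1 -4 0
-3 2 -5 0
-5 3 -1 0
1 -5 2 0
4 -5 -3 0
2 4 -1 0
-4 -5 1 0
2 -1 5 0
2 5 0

x1=True, x2=True, x3=False, x4=True, x5=False

Branch on x4: set x4 = True.
Branch on x5: set x5 = False.
The clause (¬x3) is unit, so x3 = False.
The clause (x1) is unit, so x1 = True.
The clause (x2) is unit, so x2 = True.
All clauses are satisfied.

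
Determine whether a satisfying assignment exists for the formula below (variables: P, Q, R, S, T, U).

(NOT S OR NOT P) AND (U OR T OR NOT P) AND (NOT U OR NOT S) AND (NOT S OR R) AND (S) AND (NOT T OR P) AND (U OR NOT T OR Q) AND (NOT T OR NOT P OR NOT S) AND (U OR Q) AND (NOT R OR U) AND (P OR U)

Unit clause (S) forces S = true.
Unit clause (NOT P) forces P = false.
Unit clause (NOT U) forces U = false.
That conflicts with the unit clause (U).
No assignment satisfies every clause.

No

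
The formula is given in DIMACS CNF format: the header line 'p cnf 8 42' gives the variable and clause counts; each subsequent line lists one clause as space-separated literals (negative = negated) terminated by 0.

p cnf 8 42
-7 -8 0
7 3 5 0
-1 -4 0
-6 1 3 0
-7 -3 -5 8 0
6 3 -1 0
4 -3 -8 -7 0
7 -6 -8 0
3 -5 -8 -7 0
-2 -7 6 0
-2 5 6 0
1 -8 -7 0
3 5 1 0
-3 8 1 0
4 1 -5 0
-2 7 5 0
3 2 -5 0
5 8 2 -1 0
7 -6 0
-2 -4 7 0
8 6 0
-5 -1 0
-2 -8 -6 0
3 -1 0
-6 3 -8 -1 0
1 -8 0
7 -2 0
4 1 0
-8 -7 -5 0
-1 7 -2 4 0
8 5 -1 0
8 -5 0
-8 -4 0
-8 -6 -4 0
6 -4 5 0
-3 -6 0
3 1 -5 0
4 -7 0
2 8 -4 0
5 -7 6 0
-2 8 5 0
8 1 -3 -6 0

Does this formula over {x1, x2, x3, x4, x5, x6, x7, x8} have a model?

Yes

Suppose x7 = False.
The clause (¬x6) is unit, so x6 = False.
The clause (x8) is unit, so x8 = True.
The clause (x1) is unit, so x1 = True.
The clause (¬x4) is unit, so x4 = False.
The clause (x3) is unit, so x3 = True.
The clause (¬x5) is unit, so x5 = False.
The clause (¬x2) is unit, so x2 = False.
All clauses are satisfied.
A satisfying assignment: x1 ↦ True; x2 ↦ False; x3 ↦ True; x4 ↦ False; x5 ↦ False; x6 ↦ False; x7 ↦ False; x8 ↦ True.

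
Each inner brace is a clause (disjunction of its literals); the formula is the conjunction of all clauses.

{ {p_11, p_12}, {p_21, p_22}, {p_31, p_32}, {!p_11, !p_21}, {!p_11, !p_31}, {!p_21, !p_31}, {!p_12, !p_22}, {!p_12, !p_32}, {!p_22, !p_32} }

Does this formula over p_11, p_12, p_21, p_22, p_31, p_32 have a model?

Try p_11 = true.
Unit clause (!p_21) forces p_21 = false.
Unit clause (p_22) forces p_22 = true.
Unit clause (!p_31) forces p_31 = false.
Unit clause (p_32) forces p_32 = true.
That conflicts with the unit clause (!p_32).
So p_11 must be the other value — set p_11 = false.
Unit clause (p_12) forces p_12 = true.
Unit clause (!p_22) forces p_22 = false.
Unit clause (p_21) forces p_21 = true.
Unit clause (!p_31) forces p_31 = false.
Unit clause (p_32) forces p_32 = true.
That conflicts with the unit clause (!p_32).
Both values of p_11 lead to a conflict.
No assignment satisfies every clause.

Unsatisfiable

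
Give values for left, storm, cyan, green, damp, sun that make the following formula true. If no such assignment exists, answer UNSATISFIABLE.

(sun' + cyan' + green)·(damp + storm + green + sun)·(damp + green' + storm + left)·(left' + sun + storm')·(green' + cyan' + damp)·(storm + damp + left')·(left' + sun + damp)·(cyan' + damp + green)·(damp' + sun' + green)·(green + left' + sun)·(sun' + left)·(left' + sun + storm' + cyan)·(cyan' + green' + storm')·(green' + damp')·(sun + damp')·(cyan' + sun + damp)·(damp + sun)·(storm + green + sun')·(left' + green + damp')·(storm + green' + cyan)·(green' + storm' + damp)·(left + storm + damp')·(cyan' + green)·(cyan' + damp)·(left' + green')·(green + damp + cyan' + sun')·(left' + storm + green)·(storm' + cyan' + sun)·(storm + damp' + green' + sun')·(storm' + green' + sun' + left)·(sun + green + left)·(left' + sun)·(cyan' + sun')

Suppose sun = 1.
The clause (left) is unit, so left = 1.
The clause (green') is unit, so green = 0.
The clause (cyan') is unit, so cyan = 0.
The clause (damp') is unit, so damp = 0.
The clause (storm) is unit, so storm = 1.
All clauses are satisfied.

left ↦ 1; storm ↦ 1; cyan ↦ 0; green ↦ 0; damp ↦ 0; sun ↦ 1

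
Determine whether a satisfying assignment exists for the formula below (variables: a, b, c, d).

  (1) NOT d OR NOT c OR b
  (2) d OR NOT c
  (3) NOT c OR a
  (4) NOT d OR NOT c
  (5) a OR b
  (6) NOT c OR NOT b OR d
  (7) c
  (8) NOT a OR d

(c) alone gives c = true.
(d) alone gives d = true.
Now (NOT d) is unsatisfied and unit — conflict.
No assignment satisfies every clause.

No, unsatisfiable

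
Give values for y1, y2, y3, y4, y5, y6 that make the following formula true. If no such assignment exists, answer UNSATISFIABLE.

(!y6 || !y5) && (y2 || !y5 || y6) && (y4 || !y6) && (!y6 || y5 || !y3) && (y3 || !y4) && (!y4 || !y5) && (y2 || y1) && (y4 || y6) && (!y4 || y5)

Case y6 = false:
(y4) alone gives y4 = true.
(y3) alone gives y3 = true.
(!y5) alone gives y5 = false.
Now (y5) is unsatisfied and unit — conflict.
Backtrack on y6: now try y6 = true.
(!y5) alone gives y5 = false.
(y4) alone gives y4 = true.
Now (!y4) is unsatisfied and unit — conflict.
Neither y6 = true nor y6 = false works.

UNSATISFIABLE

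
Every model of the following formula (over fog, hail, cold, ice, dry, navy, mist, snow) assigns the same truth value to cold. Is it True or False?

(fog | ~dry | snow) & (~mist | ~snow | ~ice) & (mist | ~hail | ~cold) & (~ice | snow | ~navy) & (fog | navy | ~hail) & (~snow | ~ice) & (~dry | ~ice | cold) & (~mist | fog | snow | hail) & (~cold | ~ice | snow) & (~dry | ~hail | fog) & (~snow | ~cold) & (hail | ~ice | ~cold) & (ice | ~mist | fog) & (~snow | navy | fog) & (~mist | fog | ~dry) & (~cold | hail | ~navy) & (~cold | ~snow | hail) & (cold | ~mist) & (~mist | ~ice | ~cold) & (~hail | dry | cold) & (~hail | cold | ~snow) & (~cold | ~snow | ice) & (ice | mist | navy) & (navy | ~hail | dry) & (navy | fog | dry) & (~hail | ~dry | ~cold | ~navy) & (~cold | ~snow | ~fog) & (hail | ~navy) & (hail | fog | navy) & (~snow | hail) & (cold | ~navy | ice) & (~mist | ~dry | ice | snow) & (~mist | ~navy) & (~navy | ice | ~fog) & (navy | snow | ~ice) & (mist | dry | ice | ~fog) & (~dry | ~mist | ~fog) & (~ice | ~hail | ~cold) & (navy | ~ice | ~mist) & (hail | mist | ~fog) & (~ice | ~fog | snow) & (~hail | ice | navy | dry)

True

Suppose cold = 0.
The clause (~mist) is unit, so mist = 0.
Suppose snow = 0.
Suppose fog = 1.
The clause (hail) is unit, so hail = 1.
The clause (dry) is unit, so dry = 1.
The clause (~ice) is unit, so ice = 0.
The clause (navy) is unit, so navy = 1.
But (~navy) is also a unit clause — contradiction.
Undo fog and try fog = 0.
The clause (~dry) is unit, so dry = 0.
The clause (~hail) is unit, so hail = 0.
The clause (navy) is unit, so navy = 1.
But (~navy) is also a unit clause — contradiction.
Either choice for fog ends in contradiction.
Undo snow and try snow = 1.
The clause (~ice) is unit, so ice = 0.
The clause (~hail) is unit, so hail = 0.
But (hail) is also a unit clause — contradiction.
Either choice for snow ends in contradiction.
So every satisfying assignment has cold = True.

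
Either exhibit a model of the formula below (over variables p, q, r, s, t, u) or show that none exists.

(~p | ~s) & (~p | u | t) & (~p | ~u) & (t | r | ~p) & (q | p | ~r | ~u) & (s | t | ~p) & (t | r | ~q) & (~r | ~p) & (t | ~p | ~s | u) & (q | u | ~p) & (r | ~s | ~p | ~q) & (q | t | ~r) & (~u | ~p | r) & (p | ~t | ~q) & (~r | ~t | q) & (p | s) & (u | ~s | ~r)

p ↦ 0, q ↦ 0, r ↦ 0, s ↦ 1, t ↦ 0, u ↦ 1

Case p = 0:
From the singleton clause (s), s = 1.
Case t = 0:
Case r = 0:
From the singleton clause (~q), q = 0.
Every clause is now satisfied; u is unconstrained.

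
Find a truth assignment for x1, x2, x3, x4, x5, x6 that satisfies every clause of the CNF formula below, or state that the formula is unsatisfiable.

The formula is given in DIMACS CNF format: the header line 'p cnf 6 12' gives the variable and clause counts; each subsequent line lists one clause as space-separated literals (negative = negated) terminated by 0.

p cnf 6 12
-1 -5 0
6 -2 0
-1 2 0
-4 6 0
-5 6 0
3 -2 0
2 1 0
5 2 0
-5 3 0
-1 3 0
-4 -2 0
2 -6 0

x1 ↦ True, x2 ↦ True, x3 ↦ True, x4 ↦ False, x5 ↦ False, x6 ↦ True

Try x1 = True.
The clause (¬x5) is unit, so x5 = False.
The clause (x2) is unit, so x2 = True.
The clause (x6) is unit, so x6 = True.
The clause (x3) is unit, so x3 = True.
The clause (¬x4) is unit, so x4 = False.
All clauses are satisfied.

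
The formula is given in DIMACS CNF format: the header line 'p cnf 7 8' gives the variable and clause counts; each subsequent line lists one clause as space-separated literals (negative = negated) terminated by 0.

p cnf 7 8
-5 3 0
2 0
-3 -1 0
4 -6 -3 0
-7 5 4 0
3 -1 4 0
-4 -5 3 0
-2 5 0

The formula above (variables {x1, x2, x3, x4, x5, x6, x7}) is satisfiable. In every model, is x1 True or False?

Suppose x1 = True.
The clause (x2) is unit, so x2 = True.
The clause (¬x3) is unit, so x3 = False.
The clause (¬x5) is unit, so x5 = False.
That conflicts with the unit clause (x5).
So every satisfying assignment has x1 = False.

False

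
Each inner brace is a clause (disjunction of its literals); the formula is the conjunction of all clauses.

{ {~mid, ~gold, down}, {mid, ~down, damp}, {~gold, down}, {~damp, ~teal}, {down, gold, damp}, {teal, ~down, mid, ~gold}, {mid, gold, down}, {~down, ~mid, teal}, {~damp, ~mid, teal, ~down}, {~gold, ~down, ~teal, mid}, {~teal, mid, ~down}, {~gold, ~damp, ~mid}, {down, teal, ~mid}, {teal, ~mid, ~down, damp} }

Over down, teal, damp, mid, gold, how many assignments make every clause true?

There are 2^5 = 32 truth assignments over (down, teal, damp, mid, gold).
Split on gold. With gold = 1, the clauses containing gold are satisfied and ~gold drops from the rest; 1 of the 2^4 = 16 assignments to the other variables satisfy what remains.
With gold = 0, by the same count on the reduced clause set, 2 assignments work.
(One model: down=T, teal=F, damp=T, mid=F, gold=F.)
Total: 1 + 2 = 3.

3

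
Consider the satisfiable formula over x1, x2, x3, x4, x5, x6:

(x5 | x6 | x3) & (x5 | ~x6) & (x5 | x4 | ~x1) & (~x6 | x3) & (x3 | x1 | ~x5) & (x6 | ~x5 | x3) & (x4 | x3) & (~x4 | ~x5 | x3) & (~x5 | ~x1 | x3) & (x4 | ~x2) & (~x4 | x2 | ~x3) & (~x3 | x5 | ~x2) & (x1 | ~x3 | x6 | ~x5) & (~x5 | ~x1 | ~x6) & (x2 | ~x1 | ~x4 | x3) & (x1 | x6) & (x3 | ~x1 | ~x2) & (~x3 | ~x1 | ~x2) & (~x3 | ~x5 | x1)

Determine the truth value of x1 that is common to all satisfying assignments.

Suppose x1 = 0.
Unit clause (x6) forces x6 = 1.
Unit clause (x5) forces x5 = 1.
Unit clause (x3) forces x3 = 1.
Now (~x3) is unsatisfied and unit — conflict.
So every satisfying assignment has x1 = True.

True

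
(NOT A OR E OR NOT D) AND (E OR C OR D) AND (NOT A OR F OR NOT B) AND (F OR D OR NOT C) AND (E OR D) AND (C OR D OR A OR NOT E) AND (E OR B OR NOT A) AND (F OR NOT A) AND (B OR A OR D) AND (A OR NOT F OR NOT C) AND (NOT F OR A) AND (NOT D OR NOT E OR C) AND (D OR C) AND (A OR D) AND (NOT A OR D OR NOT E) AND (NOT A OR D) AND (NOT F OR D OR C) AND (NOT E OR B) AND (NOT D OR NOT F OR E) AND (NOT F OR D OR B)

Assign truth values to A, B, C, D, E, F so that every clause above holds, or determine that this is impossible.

Suppose E = true.
From the singleton clause (B), B = true.
Suppose A = true.
From the singleton clause (F), F = true.
From the singleton clause (D), D = true.
From the singleton clause (C), C = true.
This assignment satisfies each clause.

A ↦ true, B ↦ true, C ↦ true, D ↦ true, E ↦ true, F ↦ true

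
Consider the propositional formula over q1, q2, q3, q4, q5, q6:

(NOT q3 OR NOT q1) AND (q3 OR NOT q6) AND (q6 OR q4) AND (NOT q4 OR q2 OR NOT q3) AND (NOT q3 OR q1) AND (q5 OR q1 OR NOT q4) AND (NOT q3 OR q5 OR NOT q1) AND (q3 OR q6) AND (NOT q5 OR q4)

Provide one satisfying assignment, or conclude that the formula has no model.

Branch on q3: set q3 = false.
Unit clause (NOT q6) forces q6 = false.
But (q6) is also a unit clause — contradiction.
Backtrack on q3: now try q3 = true.
Unit clause (NOT q1) forces q1 = false.
But (q1) is also a unit clause — contradiction.
Both values of q3 lead to a conflict.

UNSATISFIABLE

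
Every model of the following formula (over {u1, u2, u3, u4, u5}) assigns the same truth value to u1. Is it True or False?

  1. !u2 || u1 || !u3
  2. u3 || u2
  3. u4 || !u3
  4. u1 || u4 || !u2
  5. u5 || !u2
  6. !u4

True

Suppose u1 = false.
(!u4) alone gives u4 = false.
(!u3) alone gives u3 = false.
(u2) alone gives u2 = true.
Now (!u2) is unsatisfied and unit — conflict.
So every satisfying assignment has u1 = True.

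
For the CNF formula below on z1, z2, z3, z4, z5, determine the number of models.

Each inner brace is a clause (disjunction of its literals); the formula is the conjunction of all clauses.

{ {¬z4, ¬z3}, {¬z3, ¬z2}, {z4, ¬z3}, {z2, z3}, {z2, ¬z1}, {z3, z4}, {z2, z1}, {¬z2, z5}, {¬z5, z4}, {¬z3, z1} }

2

There are 2^5 = 32 truth assignments over (z1, z2, z3, z4, z5).
Split on z4. With z4 = True, the clauses containing z4 are satisfied and ¬z4 drops from the rest; 2 of the 2^4 = 16 assignments to the other variables satisfy what remains.
With z4 = False, by the same count on the reduced clause set, 0 assignments work.
Total: 2 + 0 = 2.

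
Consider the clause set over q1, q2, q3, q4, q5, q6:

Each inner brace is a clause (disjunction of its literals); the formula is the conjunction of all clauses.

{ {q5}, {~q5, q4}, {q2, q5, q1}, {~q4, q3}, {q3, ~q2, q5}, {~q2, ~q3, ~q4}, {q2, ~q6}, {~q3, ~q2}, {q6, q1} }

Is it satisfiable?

(q5) alone gives q5 = 1.
(q4) alone gives q4 = 1.
(q3) alone gives q3 = 1.
(~q2) alone gives q2 = 0.
(~q6) alone gives q6 = 0.
(q1) alone gives q1 = 1.
This assignment satisfies each clause.
A satisfying assignment: q1=1; q2=0; q3=1; q4=1; q5=1; q6=0.

Yes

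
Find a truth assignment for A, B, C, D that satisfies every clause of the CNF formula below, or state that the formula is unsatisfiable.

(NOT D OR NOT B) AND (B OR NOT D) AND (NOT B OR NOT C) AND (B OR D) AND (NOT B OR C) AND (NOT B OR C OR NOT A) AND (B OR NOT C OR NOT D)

Branch on D: set D = false.
Unit clause (B) forces B = true.
Unit clause (NOT C) forces C = false.
But (C) is also a unit clause — contradiction.
Undo D and try D = true.
Unit clause (NOT B) forces B = false.
But (B) is also a unit clause — contradiction.
Either choice for D ends in contradiction.

UNSATISFIABLE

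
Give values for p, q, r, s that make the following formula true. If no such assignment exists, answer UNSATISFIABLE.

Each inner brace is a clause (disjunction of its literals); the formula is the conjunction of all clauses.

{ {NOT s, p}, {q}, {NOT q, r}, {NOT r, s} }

(q) alone gives q = true.
(r) alone gives r = true.
(s) alone gives s = true.
(p) alone gives p = true.
All clauses are satisfied.

p=true, q=true, r=true, s=true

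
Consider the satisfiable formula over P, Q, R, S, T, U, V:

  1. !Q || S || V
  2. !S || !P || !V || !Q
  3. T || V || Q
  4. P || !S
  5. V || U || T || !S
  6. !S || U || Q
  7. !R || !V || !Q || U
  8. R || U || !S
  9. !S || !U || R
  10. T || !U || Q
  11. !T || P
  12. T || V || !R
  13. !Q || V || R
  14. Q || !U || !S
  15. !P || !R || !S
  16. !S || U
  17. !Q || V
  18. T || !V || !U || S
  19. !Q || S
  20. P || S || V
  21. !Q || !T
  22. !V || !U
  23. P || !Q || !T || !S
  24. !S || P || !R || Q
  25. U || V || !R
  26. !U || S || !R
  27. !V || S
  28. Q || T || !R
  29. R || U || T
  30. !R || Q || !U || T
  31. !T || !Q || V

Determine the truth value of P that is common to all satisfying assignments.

True

Suppose P = false.
The clause (!S) is unit, so S = false.
The clause (!T) is unit, so T = false.
The clause (!Q) is unit, so Q = false.
The clause (V) is unit, so V = true.
But (!V) is also a unit clause — contradiction.
So every satisfying assignment has P = True.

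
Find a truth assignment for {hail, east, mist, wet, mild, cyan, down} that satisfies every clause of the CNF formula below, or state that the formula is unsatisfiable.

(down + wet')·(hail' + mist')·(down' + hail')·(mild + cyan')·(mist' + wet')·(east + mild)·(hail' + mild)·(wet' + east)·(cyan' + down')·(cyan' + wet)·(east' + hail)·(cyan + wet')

hail=0, east=0, mist=0, wet=0, mild=1, cyan=0, down=0

Suppose down = 0.
From the singleton clause (wet'), wet = 0.
From the singleton clause (cyan'), cyan = 0.
Suppose hail = 0.
From the singleton clause (east'), east = 0.
From the singleton clause (mild), mild = 1.
All clauses hold; mist can take either value.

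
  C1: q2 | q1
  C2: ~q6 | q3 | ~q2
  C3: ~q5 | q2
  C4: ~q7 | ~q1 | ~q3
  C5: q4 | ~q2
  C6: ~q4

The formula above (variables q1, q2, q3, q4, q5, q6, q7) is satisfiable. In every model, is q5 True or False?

Suppose q5 = 1.
The clause (q2) is unit, so q2 = 1.
The clause (q4) is unit, so q4 = 1.
Now (~q4) is unsatisfied and unit — conflict.
So every satisfying assignment has q5 = False.

False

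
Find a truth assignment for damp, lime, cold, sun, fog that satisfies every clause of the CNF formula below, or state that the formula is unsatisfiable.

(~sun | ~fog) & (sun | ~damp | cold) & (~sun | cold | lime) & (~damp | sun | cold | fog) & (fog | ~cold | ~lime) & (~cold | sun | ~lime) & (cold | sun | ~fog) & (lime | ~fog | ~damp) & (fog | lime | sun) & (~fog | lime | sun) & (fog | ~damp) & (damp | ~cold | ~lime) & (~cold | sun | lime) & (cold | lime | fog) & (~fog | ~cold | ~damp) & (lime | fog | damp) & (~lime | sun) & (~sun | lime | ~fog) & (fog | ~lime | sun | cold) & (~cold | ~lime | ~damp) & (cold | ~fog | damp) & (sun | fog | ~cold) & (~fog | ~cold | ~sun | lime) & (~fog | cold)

damp ↦ 0,  lime ↦ 1,  cold ↦ 0,  sun ↦ 1,  fog ↦ 0

Branch on sun: set sun = 1.
Unit clause (~fog) forces fog = 0.
Unit clause (~damp) forces damp = 0.
Unit clause (lime) forces lime = 1.
Unit clause (~cold) forces cold = 0.
All clauses are satisfied.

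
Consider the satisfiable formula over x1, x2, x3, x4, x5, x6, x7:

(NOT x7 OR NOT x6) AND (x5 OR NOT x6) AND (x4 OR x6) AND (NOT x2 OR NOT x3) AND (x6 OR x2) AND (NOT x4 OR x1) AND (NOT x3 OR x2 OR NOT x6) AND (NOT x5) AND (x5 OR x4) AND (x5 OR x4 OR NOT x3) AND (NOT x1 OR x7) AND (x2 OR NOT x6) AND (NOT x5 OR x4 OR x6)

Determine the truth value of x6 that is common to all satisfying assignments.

False

Suppose x6 = true.
(NOT x7) alone gives x7 = false.
(x5) alone gives x5 = true.
Now (NOT x5) is unsatisfied and unit — conflict.
So every satisfying assignment has x6 = False.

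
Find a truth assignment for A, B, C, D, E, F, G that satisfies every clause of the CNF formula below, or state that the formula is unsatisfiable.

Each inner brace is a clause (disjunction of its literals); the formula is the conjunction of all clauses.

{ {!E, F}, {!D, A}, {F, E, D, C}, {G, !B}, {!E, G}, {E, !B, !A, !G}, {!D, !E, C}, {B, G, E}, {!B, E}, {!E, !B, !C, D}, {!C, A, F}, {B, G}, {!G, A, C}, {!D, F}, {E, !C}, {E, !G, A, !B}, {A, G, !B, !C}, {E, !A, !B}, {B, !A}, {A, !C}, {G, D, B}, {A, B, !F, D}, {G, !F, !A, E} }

Branch on E: set E = true.
From the singleton clause (F), F = true.
From the singleton clause (G), G = true.
Branch on D: set D = true.
From the singleton clause (A), A = true.
From the singleton clause (C), C = true.
From the singleton clause (B), B = true.
All clauses are satisfied.

A=true; B=true; C=true; D=true; E=true; F=true; G=true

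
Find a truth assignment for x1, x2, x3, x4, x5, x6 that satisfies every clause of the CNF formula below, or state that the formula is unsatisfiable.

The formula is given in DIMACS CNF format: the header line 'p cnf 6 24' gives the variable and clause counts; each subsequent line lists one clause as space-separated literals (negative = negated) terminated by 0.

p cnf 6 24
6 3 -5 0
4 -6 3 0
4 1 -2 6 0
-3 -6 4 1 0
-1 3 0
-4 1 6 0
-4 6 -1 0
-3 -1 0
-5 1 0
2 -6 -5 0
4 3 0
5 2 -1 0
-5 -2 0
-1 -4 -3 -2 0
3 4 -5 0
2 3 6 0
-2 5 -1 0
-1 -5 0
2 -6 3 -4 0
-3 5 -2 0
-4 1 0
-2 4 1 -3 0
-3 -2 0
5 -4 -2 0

x1: False; x2: False; x3: True; x4: False; x5: False; x6: False

Suppose x1 = False.
Unit clause (¬x5) forces x5 = False.
Unit clause (¬x4) forces x4 = False.
Unit clause (x3) forces x3 = True.
Unit clause (¬x6) forces x6 = False.
Unit clause (¬x2) forces x2 = False.
This assignment satisfies each clause.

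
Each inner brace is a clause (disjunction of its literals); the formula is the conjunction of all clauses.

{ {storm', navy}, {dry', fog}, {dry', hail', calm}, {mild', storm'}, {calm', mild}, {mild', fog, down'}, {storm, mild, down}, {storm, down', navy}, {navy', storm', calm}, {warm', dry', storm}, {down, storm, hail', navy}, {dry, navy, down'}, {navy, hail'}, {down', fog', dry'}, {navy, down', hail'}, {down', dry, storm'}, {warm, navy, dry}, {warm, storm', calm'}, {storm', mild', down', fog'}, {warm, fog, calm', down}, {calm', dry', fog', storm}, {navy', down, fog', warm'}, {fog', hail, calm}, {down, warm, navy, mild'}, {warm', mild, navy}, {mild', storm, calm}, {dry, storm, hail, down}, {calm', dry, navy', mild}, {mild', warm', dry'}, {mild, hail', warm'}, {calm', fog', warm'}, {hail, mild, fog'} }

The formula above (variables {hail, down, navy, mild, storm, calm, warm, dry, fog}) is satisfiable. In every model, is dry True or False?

Suppose dry = 1.
(fog) alone gives fog = 1.
(down') alone gives down = 0.
Case storm = 0:
(mild) alone gives mild = 1.
(warm') alone gives warm = 0.
(calm') alone gives calm = 0.
That conflicts with the unit clause (calm).
Backtrack on storm: now try storm = 1.
(navy) alone gives navy = 1.
(mild') alone gives mild = 0.
(calm') alone gives calm = 0.
That conflicts with the unit clause (calm).
Neither storm = 1 nor storm = 0 works.
So every satisfying assignment has dry = False.

False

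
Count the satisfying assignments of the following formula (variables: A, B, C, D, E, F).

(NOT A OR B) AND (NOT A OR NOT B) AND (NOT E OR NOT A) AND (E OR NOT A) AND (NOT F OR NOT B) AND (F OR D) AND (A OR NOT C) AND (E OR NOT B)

There are 2^6 = 64 truth assignments over (A, B, C, D, E, F).
Split on C. With C = true, the clauses containing C are satisfied and NOT C drops from the rest; 0 of the 2^5 = 32 assignments to the other variables satisfy what remains.
With C = false, by the same count on the reduced clause set, 7 assignments work.
Total: 0 + 7 = 7.

7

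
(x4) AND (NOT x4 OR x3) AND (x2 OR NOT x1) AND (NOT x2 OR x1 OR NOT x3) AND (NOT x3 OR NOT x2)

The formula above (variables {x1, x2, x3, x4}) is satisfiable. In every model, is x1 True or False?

Suppose x1 = true.
Unit clause (x4) forces x4 = true.
Unit clause (x3) forces x3 = true.
Unit clause (x2) forces x2 = true.
That conflicts with the unit clause (NOT x2).
So every satisfying assignment has x1 = False.

False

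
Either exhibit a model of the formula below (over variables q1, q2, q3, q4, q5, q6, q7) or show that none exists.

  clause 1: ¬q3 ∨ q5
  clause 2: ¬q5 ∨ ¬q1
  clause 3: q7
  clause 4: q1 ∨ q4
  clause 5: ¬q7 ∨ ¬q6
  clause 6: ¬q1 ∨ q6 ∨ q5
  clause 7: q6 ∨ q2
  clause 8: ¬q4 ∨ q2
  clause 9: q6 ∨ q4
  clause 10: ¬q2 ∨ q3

(q7) alone gives q7 = True.
(¬q6) alone gives q6 = False.
(q2) alone gives q2 = True.
(q4) alone gives q4 = True.
(q3) alone gives q3 = True.
(q5) alone gives q5 = True.
(¬q1) alone gives q1 = False.
Every clause now holds.

q1: False, q2: True, q3: True, q4: True, q5: True, q6: False, q7: True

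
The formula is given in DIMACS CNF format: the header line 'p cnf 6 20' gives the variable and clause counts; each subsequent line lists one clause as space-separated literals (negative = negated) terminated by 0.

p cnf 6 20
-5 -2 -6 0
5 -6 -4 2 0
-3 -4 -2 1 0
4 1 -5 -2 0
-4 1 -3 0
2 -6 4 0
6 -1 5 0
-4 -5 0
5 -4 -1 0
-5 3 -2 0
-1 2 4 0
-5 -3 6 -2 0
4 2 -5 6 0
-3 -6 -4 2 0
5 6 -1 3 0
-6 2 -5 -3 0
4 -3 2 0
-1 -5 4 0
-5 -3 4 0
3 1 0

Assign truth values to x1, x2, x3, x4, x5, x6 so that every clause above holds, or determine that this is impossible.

Try x4 = False.
Try x2 = True.
Try x5 = False.
Try x6 = True.
Try x3 = False.
The clause (x1) is unit, so x1 = True.
All clauses are satisfied.

x1 ↦ True, x2 ↦ True, x3 ↦ False, x4 ↦ False, x5 ↦ False, x6 ↦ True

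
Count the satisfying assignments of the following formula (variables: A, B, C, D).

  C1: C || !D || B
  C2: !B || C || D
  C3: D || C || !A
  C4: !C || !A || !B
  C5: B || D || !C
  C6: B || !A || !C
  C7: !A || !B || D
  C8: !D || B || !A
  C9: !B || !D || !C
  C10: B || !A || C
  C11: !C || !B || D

4

There are 2^4 = 16 truth assignments over (A, B, C, D).
Check each against the 11 clauses (columns in the order A, B, C, D):
  F F F F  ✓ satisfies all
  F F F T  ✗ fails (C || !D || B)
  F F T F  ✗ fails (B || D || !C)
  F F T T  ✓ satisfies all
  F T F F  ✗ fails (!B || C || D)
  F T F T  ✓ satisfies all
  F T T F  ✗ fails (!C || !B || D)
  F T T T  ✗ fails (!B || !D || !C)
  T F F F  ✗ fails (D || C || !A)
  T F F T  ✗ fails (C || !D || B)
  T F T F  ✗ fails (B || D || !C)
  T F T T  ✗ fails (B || !A || !C)
  T T F F  ✗ fails (!B || C || D)
  T T F T  ✓ satisfies all
  T T T F  ✗ fails (!C || !A || !B)
  T T T T  ✗ fails (!C || !A || !B)
4 of the 16 rows are models.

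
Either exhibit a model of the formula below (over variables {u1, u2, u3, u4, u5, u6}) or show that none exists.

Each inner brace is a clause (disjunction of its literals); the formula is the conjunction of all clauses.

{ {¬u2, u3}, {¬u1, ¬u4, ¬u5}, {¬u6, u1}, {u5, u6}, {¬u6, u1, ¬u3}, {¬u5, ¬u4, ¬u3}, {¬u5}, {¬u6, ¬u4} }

Unit clause (¬u5) forces u5 = False.
Unit clause (u6) forces u6 = True.
Unit clause (u1) forces u1 = True.
Unit clause (¬u4) forces u4 = False.
Suppose u2 = True.
Unit clause (u3) forces u3 = True.
All clauses are satisfied.

u1: True; u2: True; u3: True; u4: False; u5: False; u6: True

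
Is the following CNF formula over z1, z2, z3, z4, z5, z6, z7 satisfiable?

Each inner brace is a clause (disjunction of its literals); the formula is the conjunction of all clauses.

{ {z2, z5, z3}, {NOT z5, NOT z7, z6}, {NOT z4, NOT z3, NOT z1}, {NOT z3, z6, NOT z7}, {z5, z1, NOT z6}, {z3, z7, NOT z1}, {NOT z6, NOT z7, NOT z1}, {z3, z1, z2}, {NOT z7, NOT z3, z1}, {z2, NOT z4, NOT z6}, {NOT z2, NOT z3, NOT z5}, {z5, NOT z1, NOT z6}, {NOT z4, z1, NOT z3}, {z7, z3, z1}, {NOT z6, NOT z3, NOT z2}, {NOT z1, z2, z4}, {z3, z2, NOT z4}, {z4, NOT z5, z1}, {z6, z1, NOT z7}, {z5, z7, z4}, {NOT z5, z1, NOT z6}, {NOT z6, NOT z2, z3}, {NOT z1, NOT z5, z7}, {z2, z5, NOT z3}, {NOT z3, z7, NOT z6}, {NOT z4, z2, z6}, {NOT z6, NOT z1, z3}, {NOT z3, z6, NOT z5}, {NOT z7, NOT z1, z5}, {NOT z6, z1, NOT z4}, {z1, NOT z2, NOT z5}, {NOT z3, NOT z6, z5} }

Suppose z2 = true.
Suppose z3 = false.
Unit clause (NOT z6) forces z6 = false.
Suppose z5 = false.
Suppose z7 = true.
Unit clause (z1) forces z1 = true.
But (NOT z1) is also a unit clause — contradiction.
Backtrack on z7: now try z7 = false.
Unit clause (NOT z1) forces z1 = false.
But (z1) is also a unit clause — contradiction.
Either choice for z7 ends in contradiction.
Backtrack on z5: now try z5 = true.
Unit clause (NOT z7) forces z7 = false.
Unit clause (NOT z1) forces z1 = false.
But (z1) is also a unit clause — contradiction.
Either choice for z5 ends in contradiction.
Backtrack on z3: now try z3 = true.
Unit clause (NOT z5) forces z5 = false.
Unit clause (NOT z6) forces z6 = false.
Unit clause (NOT z7) forces z7 = false.
Unit clause (z4) forces z4 = true.
Unit clause (NOT z1) forces z1 = false.
But (z1) is also a unit clause — contradiction.
Either choice for z3 ends in contradiction.
Backtrack on z2: now try z2 = false.
Suppose z5 = true.
Suppose z7 = false.
Unit clause (NOT z1) forces z1 = false.
Unit clause (z3) forces z3 = true.
Unit clause (NOT z4) forces z4 = false.
But (z4) is also a unit clause — contradiction.
Backtrack on z7: now try z7 = true.
Unit clause (z6) forces z6 = true.
Unit clause (NOT z1) forces z1 = false.
But (z1) is also a unit clause — contradiction.
Either choice for z7 ends in contradiction.
Backtrack on z5: now try z5 = false.
Unit clause (z3) forces z3 = true.
But (NOT z3) is also a unit clause — contradiction.
Either choice for z5 ends in contradiction.
Either choice for z2 ends in contradiction.
No assignment satisfies every clause.

No, unsatisfiable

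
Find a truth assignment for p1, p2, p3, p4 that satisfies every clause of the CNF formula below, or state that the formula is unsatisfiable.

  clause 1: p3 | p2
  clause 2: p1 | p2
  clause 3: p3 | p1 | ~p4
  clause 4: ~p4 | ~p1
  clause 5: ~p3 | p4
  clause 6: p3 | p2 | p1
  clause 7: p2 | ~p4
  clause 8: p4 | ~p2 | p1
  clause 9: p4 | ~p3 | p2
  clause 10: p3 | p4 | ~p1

p1=0,  p2=1,  p3=1,  p4=1

Case p3 = 1:
From the singleton clause (p4), p4 = 1.
From the singleton clause (~p1), p1 = 0.
From the singleton clause (p2), p2 = 1.
All clauses are satisfied.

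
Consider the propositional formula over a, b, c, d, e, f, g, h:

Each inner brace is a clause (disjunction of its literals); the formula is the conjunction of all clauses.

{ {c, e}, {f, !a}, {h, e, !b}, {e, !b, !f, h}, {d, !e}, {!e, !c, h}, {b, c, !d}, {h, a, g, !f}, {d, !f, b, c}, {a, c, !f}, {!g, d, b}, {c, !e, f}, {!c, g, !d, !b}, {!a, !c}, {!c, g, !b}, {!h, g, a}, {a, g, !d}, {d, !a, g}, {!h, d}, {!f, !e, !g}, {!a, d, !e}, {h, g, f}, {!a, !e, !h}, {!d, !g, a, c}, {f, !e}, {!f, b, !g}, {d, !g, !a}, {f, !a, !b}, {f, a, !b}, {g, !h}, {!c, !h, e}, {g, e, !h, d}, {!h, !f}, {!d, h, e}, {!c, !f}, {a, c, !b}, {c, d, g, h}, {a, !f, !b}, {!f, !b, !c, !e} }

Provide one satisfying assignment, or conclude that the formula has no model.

a ↦ true,  b ↦ true,  c ↦ false,  d ↦ true,  e ↦ true,  f ↦ true,  g ↦ false,  h ↦ false

Case c = false:
Unit clause (e) forces e = true.
Unit clause (d) forces d = true.
Unit clause (b) forces b = true.
Unit clause (f) forces f = true.
Unit clause (a) forces a = true.
Unit clause (!g) forces g = false.
Unit clause (!h) forces h = false.
Every clause now holds.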